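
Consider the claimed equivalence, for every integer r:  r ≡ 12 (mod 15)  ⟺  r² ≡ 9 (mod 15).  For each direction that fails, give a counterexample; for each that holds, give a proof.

(⇒) holds; (⇐) fails.

[⇒] Suppose r ≡ 12 (mod 15). Write r = 15j + 12. Then (15j + 12)² = 225j² + 360j + 144 = 15(15j² + 24j + 9) + 9, so r² ≡ 9 (mod 15).

[⇐] This fails: take r = 3. Then 3² = 9 ≡ 9 (mod 15), yet 3 ≡ 3 (mod 15), not 12.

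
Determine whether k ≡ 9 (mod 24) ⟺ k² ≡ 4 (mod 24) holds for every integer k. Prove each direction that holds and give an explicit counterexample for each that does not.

Forward direction. This fails: take k = 9. Then 9 ≡ 9 (mod 24), but 9² = 81 ≡ 9 (mod 24), not 4.

Converse. This fails: take k = 2. Then 2² = 4 ≡ 4 (mod 24), yet 2 ≡ 2 (mod 24), not 9.

(⇒) fails and (⇐) fails.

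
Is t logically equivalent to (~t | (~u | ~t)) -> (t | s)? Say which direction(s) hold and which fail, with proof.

Forward direction. Assume the antecedent. If t is true, (~t | (~u | ~t)) -> (t | s) reduces to true regardless of the other variables. If t is false, the antecedent cannot hold. Either way (~t | (~u | ~t)) -> (t | s) holds.

Converse. This fails. Under t = F, u = F, s = T, the left side is false but the right side is true.

Only the forward direction holds.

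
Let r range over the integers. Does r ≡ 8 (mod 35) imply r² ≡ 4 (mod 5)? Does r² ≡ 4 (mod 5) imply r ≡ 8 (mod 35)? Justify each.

Not equivalent: only (⇒) holds.

(⟹) Suppose r ≡ 8 (mod 35). Then r² ≡ 8² = 64 (mod 35), and since 5 ∣ 35, also r² ≡ 4 (mod 5).

(⟸) This fails: take r = 2. Then 2² = 4 ≡ 4 (mod 5), yet 2 ≡ 2 (mod 35), not 8.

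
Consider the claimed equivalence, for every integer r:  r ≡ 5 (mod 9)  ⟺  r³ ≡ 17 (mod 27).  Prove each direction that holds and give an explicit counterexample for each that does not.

Equivalent; both directions hold.

(⇒) Suppose r ≡ 5 (mod 9). Working modulo 27, r ∈ {5, 14, 23}; for each such r, r³ ≡ 17 (mod 27).

(⇐) Conversely, the residues r modulo 27 with r³ ≡ 17 (mod 27) are exactly {5, 14, 23}, and each is ≡ 5 (mod 9).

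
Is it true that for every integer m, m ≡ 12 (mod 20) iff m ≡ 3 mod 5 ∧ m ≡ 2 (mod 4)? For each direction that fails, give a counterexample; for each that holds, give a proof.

Forward direction. This fails: m = 12 gives 12 ≡ 12 (mod 20) but 12 ≡ 2 (mod 5), so the conjunction on the right does not hold.

Converse. This fails: m = 18 satisfies both congruences on the right (18 ≡ 3 mod 5 and 18 ≡ 2 mod 4) yet 18 ≡ 18 (mod 20), not 12.

(⇒) fails and (⇐) fails.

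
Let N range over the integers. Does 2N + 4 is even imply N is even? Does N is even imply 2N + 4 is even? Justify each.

(⇒) fails; (⇐) holds.

[⇒] This fails: take N = 3. Then 2N + 4 = 10, which is even, yet N = 3 is odd, not even.

[⇐] Suppose N is even. Since 2 is even, 2N is even for every N, so 2N + 4 has the same parity as 4, which is even. Hence 2N + 4 is even.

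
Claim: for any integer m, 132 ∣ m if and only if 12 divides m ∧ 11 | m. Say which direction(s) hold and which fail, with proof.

(⟸) Suppose 12 ∣ m and 11 ∣ m. Any common multiple of 12 and 11 is a multiple of their lcm; here gcd(12, 11) = 1, so lcm(12, 11) = 12·11 = 132, so 132 ∣ m.

(⟹) If 132 ∣ m, write m = 132q. Since 132 = 11·12, m = 12·(11q), so 12 ∣ m; and since 132 = 12·11, m = 11·(12q), so 11 ∣ m.

The biconditional holds.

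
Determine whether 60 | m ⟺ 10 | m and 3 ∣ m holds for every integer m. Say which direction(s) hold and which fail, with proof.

Not equivalent: only (⇒) holds.

Converse. This fails: take m = 30. Both 10 ∣ 30 and 3 ∣ 30, yet 30 is not a multiple of 60 (since 30 = 0·60 + 30), so 60 ∤ 30.

Forward direction. If 60 ∣ m, write m = 60q. Since 60 = 6·10, m = 10·(6q), so 10 ∣ m; and since 60 = 20·3, m = 3·(20q), so 3 ∣ m.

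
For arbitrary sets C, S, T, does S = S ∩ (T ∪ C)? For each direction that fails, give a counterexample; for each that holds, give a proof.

Only the reverse inclusion holds.

(⟹) This inclusion fails. Take C = ∅, S = {1}, T = ∅; then 1 ∈ S but 1 ∉ S ∩ (T ∪ C).

(⟸) Let x ∈ S ∩ (T ∪ C). Then either x ∈ C ∩ S and x ∉ T; or x ∈ S ∩ T and x ∉ C; or x ∈ C ∩ S ∩ T. In each case x ∈ S, so S ∩ (T ∪ C) ⊆ S.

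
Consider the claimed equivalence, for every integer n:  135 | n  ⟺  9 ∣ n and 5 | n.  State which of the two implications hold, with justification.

[⇐] This fails: take n = 45. Both 9 ∣ 45 and 5 ∣ 45, yet 45 is not a multiple of 135 (since 45 = 0·135 + 45), so 135 ∤ 45.

[⇒] If 135 ∣ n, write n = 135q. Since 135 = 15·9, n = 9·(15q), so 9 ∣ n; and since 135 = 27·5, n = 5·(27q), so 5 ∣ n.

The forward direction holds; the converse fails.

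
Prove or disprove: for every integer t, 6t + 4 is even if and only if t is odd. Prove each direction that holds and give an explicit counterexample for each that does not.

(⇒) fails; (⇐) holds.

(⇒) This fails: take t = 4. Then 6t + 4 = 28, which is even, yet t = 4 is even, not odd.

(⇐) Suppose t is odd. Since 6 is even, 6t is even for every t, so 6t + 4 has the same parity as 4, which is even. Hence 6t + 4 is even.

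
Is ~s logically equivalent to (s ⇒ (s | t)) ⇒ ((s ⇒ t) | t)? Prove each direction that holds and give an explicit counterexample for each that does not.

(⇒) holds; (⇐) fails.

[⇒] Assume the antecedent. If s is true, the antecedent cannot hold. If s is false, (s ⇒ (s | t)) ⇒ ((s ⇒ t) | t) reduces to true regardless of the other variables. Either way (s ⇒ (s | t)) ⇒ ((s ⇒ t) | t) holds.

[⇐] This fails. Under s = T, t = T, the left side is false but the right side is true.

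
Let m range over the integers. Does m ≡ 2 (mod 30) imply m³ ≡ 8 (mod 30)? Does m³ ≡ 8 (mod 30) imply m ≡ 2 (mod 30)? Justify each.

Equivalent; both directions hold.

Forward direction. Suppose m ≡ 2 (mod 30). Write m = 30j + 2. Then (30j + 2)³ = 27000j³ + 5400j² + 360j + 8 = 30(900j³ + 180j² + 12j) + 8, so m³ ≡ 8 (mod 30).

Converse. Suppose m³ ≡ 8 (mod 30). The only residue r in {0, …, 29} with r³ ≡ 8 (mod 30) is r = 2, so m ≡ 2 (mod 30).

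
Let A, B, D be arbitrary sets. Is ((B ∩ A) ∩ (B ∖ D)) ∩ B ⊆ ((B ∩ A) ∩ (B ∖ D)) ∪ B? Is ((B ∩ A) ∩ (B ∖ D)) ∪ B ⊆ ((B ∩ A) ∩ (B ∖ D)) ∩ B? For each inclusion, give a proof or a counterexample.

Only the forward inclusion holds.

(⊇) This inclusion fails. Take A = ∅, B = {1}, D = ∅; then 1 ∈ ((B ∩ A) ∩ (B ∖ D)) ∪ B but 1 ∉ ((B ∩ A) ∩ (B ∖ D)) ∩ B.

(⊆) Let x ∈ ((B ∩ A) ∩ (B ∖ D)) ∩ B. Then x ∈ A ∩ B and x ∉ D, from which x ∈ ((B ∩ A) ∩ (B ∖ D)) ∪ B.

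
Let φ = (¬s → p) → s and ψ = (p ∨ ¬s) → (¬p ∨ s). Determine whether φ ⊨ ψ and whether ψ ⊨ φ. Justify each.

(⇒) Assume the antecedent. If s is true, (p ∨ ¬s) → (¬p ∨ s) reduces to true regardless of the other variables. If s is false, the antecedent forces (s = F, p = F), and (p ∨ ¬s) → (¬p ∨ s) holds there. Either way (p ∨ ¬s) → (¬p ∨ s) holds.

(⇐) Assume the antecedent. If s is true, (¬s → p) → s reduces to true regardless of the other variables. If s is false, the antecedent forces (s = F, p = F), and (¬s → p) → s holds there. Either way (¬s → p) → s holds.

Both implications hold.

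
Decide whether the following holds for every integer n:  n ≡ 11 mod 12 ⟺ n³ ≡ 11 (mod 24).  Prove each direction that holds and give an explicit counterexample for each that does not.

Only the converse holds.

[⇐] The residues r modulo 24 with r³ ≡ 11 (mod 24) are exactly {11}, and each is ≡ 11 (mod 12).

[⇒] This fails: take n = 23. Then 23 ≡ 11 (mod 12), but 23³ = 12167 ≡ 23 (mod 24), not 11.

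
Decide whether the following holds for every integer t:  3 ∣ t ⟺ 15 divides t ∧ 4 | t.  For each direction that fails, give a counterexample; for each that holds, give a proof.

(⇒) fails; (⇐) holds.

Converse. Suppose 15 ∣ t and 4 ∣ t. Any common multiple of 15 and 4 is a multiple of their lcm; here gcd(15, 4) = 1, so lcm(15, 4) = 15·4 = 60, so 60 ∣ t. Since 3 ∣ 60, it follows that 3 ∣ t.

Forward direction. This fails: take t = 3. Certainly 3 ∣ 3, but 15 ∤ 3.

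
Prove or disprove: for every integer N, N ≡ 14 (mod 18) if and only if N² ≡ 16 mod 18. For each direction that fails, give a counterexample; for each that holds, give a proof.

Only the forward implication holds.

Forward direction. Suppose N ≡ 14 (mod 18). Write N = 18j + 14. Then (18j + 14)² = 324j² + 504j + 196 = 18(18j² + 28j + 10) + 16, so N² ≡ 16 (mod 18).

Converse. This fails: take N = 4. Then 4² = 16 ≡ 16 (mod 18), yet 4 ≡ 4 (mod 18), not 14.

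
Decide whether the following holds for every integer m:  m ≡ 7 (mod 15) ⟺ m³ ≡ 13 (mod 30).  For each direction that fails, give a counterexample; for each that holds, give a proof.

Only the reverse direction holds.

[⇒] This fails: take m = 22. Then 22 ≡ 7 (mod 15), but 22³ = 10648 ≡ 28 (mod 30), not 13.

[⇐] Conversely, the residues r modulo 30 with r³ ≡ 13 (mod 30) are exactly {7}, and each is ≡ 7 (mod 15).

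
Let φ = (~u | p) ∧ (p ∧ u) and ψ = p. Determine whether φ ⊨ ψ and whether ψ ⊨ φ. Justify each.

Only the forward implication holds.

[⇒] Assume the antecedent. If u is true, the antecedent forces (u = T, p = T), and p holds there. If u is false, the antecedent cannot hold. Either way p holds.

[⇐] This fails. Under u = F, p = T, the left side is false but the right side is true.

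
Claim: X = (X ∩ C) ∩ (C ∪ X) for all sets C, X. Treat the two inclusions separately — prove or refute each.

The sets are not equal: only the reverse inclusion holds.

Forward inclusion. This inclusion fails. Take C = ∅, X = {1}; then 1 ∈ X but 1 ∉ (X ∩ C) ∩ (C ∪ X).

Reverse inclusion. Let x ∈ (X ∩ C) ∩ (C ∪ X). Then x ∈ C ∩ X, from which x ∈ X.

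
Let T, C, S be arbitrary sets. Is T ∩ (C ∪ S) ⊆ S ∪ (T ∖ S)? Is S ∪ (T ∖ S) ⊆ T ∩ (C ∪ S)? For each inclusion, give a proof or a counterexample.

Reverse inclusion. This inclusion fails. Take T = {1}, C = ∅, S = ∅; then 1 ∈ S ∪ (T ∖ S) but 1 ∉ T ∩ (C ∪ S).

Forward inclusion. Let x ∈ T ∩ (C ∪ S). Then either x ∈ T ∩ C and x ∉ S; or x ∈ T ∩ S and x ∉ C; or x ∈ T ∩ C ∩ S. In each case x ∈ S ∪ (T ∖ S), so T ∩ (C ∪ S) ⊆ S ∪ (T ∖ S).

Only the forward inclusion holds.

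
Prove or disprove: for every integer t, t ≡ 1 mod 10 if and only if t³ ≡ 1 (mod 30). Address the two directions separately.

Only the reverse direction holds.

(⇒) This fails: take t = 11. Then 11 ≡ 1 (mod 10), but 11³ = 1331 ≡ 11 (mod 30), not 1.

(⇐) Conversely, the residues r modulo 30 with r³ ≡ 1 (mod 30) are exactly {1}, and each is ≡ 1 (mod 10).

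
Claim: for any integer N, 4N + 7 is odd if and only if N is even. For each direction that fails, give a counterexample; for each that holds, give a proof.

(⇒) This fails: take N = 5. Then 4N + 7 = 27, which is odd, yet N = 5 is odd, not even.

(⇐) Suppose N is even. Since 4 is even, 4N is even for every N, so 4N + 7 has the same parity as 7, which is odd. Hence 4N + 7 is odd.

The forward direction fails; the converse holds.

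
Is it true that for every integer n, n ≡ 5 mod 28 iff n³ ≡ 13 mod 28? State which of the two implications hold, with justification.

[⇒] Suppose n ≡ 5 mod 28. Write n = 28j + 5. Then (28j + 5)³ = 21952j³ + 11760j² + 2100j + 125 = 28(784j³ + 420j² + 75j + 4) + 13, so n³ ≡ 13 (mod 28).

[⇐] This fails: take n = 13. Then 13³ = 2197 ≡ 13 (mod 28), yet 13 ≡ 13 (mod 28), not 5.

The forward direction holds; the converse fails.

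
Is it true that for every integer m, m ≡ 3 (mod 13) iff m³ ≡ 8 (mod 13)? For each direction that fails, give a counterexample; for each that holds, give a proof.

(⟹) This fails: take m = 3. Then 3 ≡ 3 (mod 13), but 3³ = 27 ≡ 1 (mod 13), not 8.

(⟸) This fails: take m = 2. Then 2³ = 8 ≡ 8 (mod 13), yet 2 ≡ 2 (mod 13), not 3.

Both directions fail.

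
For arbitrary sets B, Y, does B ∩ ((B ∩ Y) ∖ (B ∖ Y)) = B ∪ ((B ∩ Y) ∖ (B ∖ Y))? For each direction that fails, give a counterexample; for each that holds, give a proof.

Only the forward inclusion holds.

(⊇) This inclusion fails. Take B = {1}, Y = ∅; then 1 ∈ B ∪ ((B ∩ Y) ∖ (B ∖ Y)) but 1 ∉ B ∩ ((B ∩ Y) ∖ (B ∖ Y)).

(⊆) Let x ∈ B ∩ ((B ∩ Y) ∖ (B ∖ Y)). Then x ∈ B ∩ Y, from which x ∈ B ∪ ((B ∩ Y) ∖ (B ∖ Y)).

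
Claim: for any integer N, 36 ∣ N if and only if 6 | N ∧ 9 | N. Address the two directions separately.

(⟹) If 36 ∣ N, write N = 36q. Since 36 = 6·6, N = 6·(6q), so 6 ∣ N; and since 36 = 4·9, N = 9·(4q), so 9 ∣ N.

(⟸) This fails: take N = 18. Both 6 ∣ 18 and 9 ∣ 18, yet 18 is not a multiple of 36 (since 18 = 0·36 + 18), so 36 ∤ 18.

Only the forward implication holds.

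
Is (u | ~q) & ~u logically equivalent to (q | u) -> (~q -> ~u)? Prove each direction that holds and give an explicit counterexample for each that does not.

(⟹) Assume the antecedent. If q is true, the antecedent cannot hold. If q is false, the antecedent forces (q = F, u = F), and (q | u) -> (~q -> ~u) holds there. Either way (q | u) -> (~q -> ~u) holds.

(⟸) This fails. Under q = T, u = F, the left side is false but the right side is true.

(⇒) holds; (⇐) fails.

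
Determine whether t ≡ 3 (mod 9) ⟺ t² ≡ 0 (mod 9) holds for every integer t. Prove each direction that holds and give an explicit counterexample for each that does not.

The forward direction holds; the converse fails.

(⇒) Suppose t ≡ 3 (mod 9). Write t = 9j + 3. Then (9j + 3)² = 81j² + 54j + 9 = 9(9j² + 6j + 1) + 0, so t² ≡ 0 (mod 9).

(⇐) This fails: take t = 0. Then 0² = 0 ≡ 0 (mod 9), yet 0 ≡ 0 (mod 9), not 3.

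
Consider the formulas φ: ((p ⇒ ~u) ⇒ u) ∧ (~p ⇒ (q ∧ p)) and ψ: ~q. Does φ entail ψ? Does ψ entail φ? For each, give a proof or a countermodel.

Neither direction holds.

Forward direction. This fails. Under q = T, p = T, u = T, the left side is true but the right side is false.

Converse. This fails. Under q = F, p = F, u = F, the left side is false but the right side is true.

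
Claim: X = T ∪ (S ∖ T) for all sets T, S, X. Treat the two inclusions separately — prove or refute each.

(⊆) This inclusion fails. Take T = ∅, S = ∅, X = {1}; then 1 ∈ X but 1 ∉ T ∪ (S ∖ T).

(⊇) This inclusion fails. Take T = {1}, S = ∅, X = ∅; then 1 ∈ T ∪ (S ∖ T) but 1 ∉ X.

Neither inclusion holds.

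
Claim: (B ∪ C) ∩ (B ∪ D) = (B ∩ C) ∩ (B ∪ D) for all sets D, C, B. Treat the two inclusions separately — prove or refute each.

(⊆) This inclusion fails. Take D = {1}, C = {1}, B = ∅; then 1 ∈ (B ∪ C) ∩ (B ∪ D) but 1 ∉ (B ∩ C) ∩ (B ∪ D).

(⊇) Let x ∈ (B ∩ C) ∩ (B ∪ D). Then either x ∈ C ∩ B and x ∉ D; or x ∈ D ∩ C ∩ B. In each case x ∈ (B ∪ C) ∩ (B ∪ D), so (B ∩ C) ∩ (B ∪ D) ⊆ (B ∪ C) ∩ (B ∪ D).

Only the reverse inclusion holds.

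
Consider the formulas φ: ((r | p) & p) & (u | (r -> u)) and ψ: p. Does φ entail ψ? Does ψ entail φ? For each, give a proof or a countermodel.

Only the forward direction holds.

[⇒] Assume the antecedent. If u is true, the antecedent forces (u = T, r = F, p = T) or (u = T, r = T, p = T), and p holds there. If u is false, the antecedent forces (u = F, r = F, p = T), and p holds there. Either way p holds.

[⇐] This fails. Under u = F, r = T, p = T, the left side is false but the right side is true.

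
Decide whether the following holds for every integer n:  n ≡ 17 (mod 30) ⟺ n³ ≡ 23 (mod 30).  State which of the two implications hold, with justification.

(→) Suppose n ≡ 17 (mod 30). Write n = 30j + 17. Then (30j + 17)³ = 27000j³ + 45900j² + 26010j + 4913 = 30(900j³ + 1530j² + 867j + 163) + 23, so n³ ≡ 23 (mod 30).

(←) Conversely, suppose n³ ≡ 23 (mod 30). The only residue r in {0, …, 29} with r³ ≡ 23 (mod 30) is r = 17, so n ≡ 17 (mod 30).

Both directions hold.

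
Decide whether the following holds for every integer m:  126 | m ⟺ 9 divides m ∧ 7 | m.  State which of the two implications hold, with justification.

(→) If 126 ∣ m, write m = 126q. Since 126 = 14·9, m = 9·(14q), so 9 ∣ m; and since 126 = 18·7, m = 7·(18q), so 7 ∣ m.

(←) This fails: take m = 63. Both 9 ∣ 63 and 7 ∣ 63, yet 63 is not a multiple of 126 (since 63 = 0·126 + 63), so 126 ∤ 63.

The forward direction holds; the converse fails.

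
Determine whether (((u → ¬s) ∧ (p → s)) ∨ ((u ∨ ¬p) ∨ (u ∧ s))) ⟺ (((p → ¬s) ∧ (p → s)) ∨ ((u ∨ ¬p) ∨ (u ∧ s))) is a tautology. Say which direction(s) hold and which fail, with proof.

(⟹) This fails. Under s = T, p = T, u = F, the left side is true but the right side is false.

(⟸) Assume the antecedent. If p is true, the antecedent forces (s = F, p = T, u = T) or (s = T, p = T, u = T), and the consequent holds there. If p is false, the consequent reduces to true regardless of the other variables. Either way the consequent holds.

The forward direction fails; the converse holds.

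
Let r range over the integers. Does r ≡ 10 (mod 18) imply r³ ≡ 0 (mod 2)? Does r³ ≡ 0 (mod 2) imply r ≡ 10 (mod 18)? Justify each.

The forward direction holds; the converse fails.

[⇒] Suppose r ≡ 10 (mod 18). Then r³ ≡ 10³ = 1000 (mod 18), and since 2 ∣ 18, also r³ ≡ 0 (mod 2).

[⇐] This fails: take r = 0. Then 0³ = 0 ≡ 0 (mod 2), yet 0 ≡ 0 (mod 18), not 10.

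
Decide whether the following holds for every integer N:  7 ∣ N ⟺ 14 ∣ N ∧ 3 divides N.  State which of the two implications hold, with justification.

Only the converse holds.

(⟹) This fails: take N = 7. Certainly 7 ∣ 7, but 14 ∤ 7.

(⟸) Suppose 14 ∣ N and 3 ∣ N. Any common multiple of 14 and 3 is a multiple of their lcm; here gcd(14, 3) = 1, so lcm(14, 3) = 14·3 = 42, so 42 ∣ N. Since 7 ∣ 42, it follows that 7 ∣ N.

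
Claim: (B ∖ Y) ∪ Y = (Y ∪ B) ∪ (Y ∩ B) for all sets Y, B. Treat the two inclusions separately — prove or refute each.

(⟹) Let x ∈ (B ∖ Y) ∪ Y. Then either x ∈ Y and x ∉ B; or x ∈ B and x ∉ Y; or x ∈ Y ∩ B. In each case x ∈ (Y ∪ B) ∪ (Y ∩ B), so (B ∖ Y) ∪ Y ⊆ (Y ∪ B) ∪ (Y ∩ B).

(⟸) Let x ∈ (Y ∪ B) ∪ (Y ∩ B). Then either x ∈ Y and x ∉ B; or x ∈ B and x ∉ Y; or x ∈ Y ∩ B. In each case x ∈ (B ∖ Y) ∪ Y, so (Y ∪ B) ∪ (Y ∩ B) ⊆ (B ∖ Y) ∪ Y.

The two sets are equal.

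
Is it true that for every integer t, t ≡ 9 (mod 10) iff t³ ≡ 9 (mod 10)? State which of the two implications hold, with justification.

Both implications hold.

[⇒] Suppose t ≡ 9 (mod 10). Write t = 10j + 9. Then (10j + 9)³ = 1000j³ + 2700j² + 2430j + 729 = 10(100j³ + 270j² + 243j + 72) + 9, so t³ ≡ 9 (mod 10).

[⇐] For the converse, argue contrapositively. If t ≢ 9 (mod 10), then t is congruent to one of 0, 1, 2, 3, 4, 5, 6, 7, 8 modulo 10, and these give t³ ≡ 0, 1, 8, 7, 4, 5, 6, 3, 2 respectively — never 9.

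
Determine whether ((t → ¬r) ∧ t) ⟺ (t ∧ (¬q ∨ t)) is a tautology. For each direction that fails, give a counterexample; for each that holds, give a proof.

(⇒) Assume the antecedent. If r is true, the antecedent cannot hold. If r is false, the antecedent forces (r = F, t = T, q = F) or (r = F, t = T, q = T), and t ∧ (¬q ∨ t) holds there. Either way t ∧ (¬q ∨ t) holds.

(⇐) This fails. Under r = T, t = T, q = F, the left side is false but the right side is true.

The forward direction holds; the converse fails.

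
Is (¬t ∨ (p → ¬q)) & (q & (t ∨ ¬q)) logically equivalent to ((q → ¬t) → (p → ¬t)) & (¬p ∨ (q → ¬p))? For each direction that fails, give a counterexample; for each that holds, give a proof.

The forward direction holds; the converse fails.

(⟹) Assume the antecedent. If p is true, the antecedent cannot hold. If p is false, the consequent reduces to true regardless of the other variables. Either way the consequent holds.

(⟸) This fails. Under p = F, t = F, q = F, the left side is false but the right side is true.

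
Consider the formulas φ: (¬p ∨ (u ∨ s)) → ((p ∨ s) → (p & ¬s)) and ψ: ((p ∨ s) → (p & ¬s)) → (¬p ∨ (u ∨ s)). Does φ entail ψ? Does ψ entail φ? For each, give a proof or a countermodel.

(⇒) fails and (⇐) fails.

Forward direction. This fails. Under p = T, s = F, u = F, the left side is true but the right side is false.

Converse. This fails. Under p = F, s = T, u = F, the left side is false but the right side is true.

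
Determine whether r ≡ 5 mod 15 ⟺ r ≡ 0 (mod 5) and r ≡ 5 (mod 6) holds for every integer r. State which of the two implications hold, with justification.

Forward direction. This fails: r = 20 gives 20 ≡ 5 (mod 15) but 20 ≡ 2 (mod 6), so the conjunction on the right does not hold.

Converse. If r ≡ 0 (mod 5) and r ≡ 5 (mod 6), then by the Chinese remainder theorem r ≡ 5 (mod 30). Since 5 ≡ 5 (mod 15) and 15 ∣ 30, we get r ≡ 5 (mod 15).

(⇒) fails; (⇐) holds.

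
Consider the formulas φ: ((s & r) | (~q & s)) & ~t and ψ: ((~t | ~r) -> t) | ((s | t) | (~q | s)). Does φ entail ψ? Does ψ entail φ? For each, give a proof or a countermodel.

(⟸) This fails. Under s = F, q = F, t = F, r = F, the left side is false but the right side is true.

(⟹) Assume the antecedent. If s is true, the consequent reduces to true regardless of the other variables. If s is false, the antecedent cannot hold. Either way the consequent holds.

(⇒) holds; (⇐) fails.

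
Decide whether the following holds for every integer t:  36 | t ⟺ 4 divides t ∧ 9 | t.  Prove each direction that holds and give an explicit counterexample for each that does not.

Forward direction. If 36 ∣ t, write t = 36q. Since 36 = 9·4, t = 4·(9q), so 4 ∣ t; and since 36 = 4·9, t = 9·(4q), so 9 ∣ t.

Converse. Suppose 4 ∣ t and 9 ∣ t. Any common multiple of 4 and 9 is a multiple of their lcm; here gcd(4, 9) = 1, so lcm(4, 9) = 4·9 = 36, so 36 ∣ t.

Both directions hold.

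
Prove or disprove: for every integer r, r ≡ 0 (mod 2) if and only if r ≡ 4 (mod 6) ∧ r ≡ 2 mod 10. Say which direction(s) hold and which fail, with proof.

(⟹) This fails: r = 0 gives 0 ≡ 0 (mod 2) but 0 ≡ 0 (mod 6), so the conjunction on the right does not hold.

(⟸) Conversely, if r ≡ 4 (mod 6) and r ≡ 2 (mod 10), then by the Chinese remainder theorem r ≡ 22 (mod 30). Since 22 ≡ 0 (mod 2) and 2 ∣ 30, we get r ≡ 0 (mod 2).

The forward direction fails; the converse holds.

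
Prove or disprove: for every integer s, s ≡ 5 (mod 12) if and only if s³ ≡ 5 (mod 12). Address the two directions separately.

(→) Suppose s ≡ 5 (mod 12). Write s = 12j + 5. Then (12j + 5)³ = 1728j³ + 2160j² + 900j + 125 = 12(144j³ + 180j² + 75j + 10) + 5, so s³ ≡ 5 (mod 12).

(←) Conversely, suppose s³ ≡ 5 (mod 12). The only residue r in {0, …, 11} with r³ ≡ 5 (mod 12) is r = 5, so s ≡ 5 (mod 12).

The biconditional holds.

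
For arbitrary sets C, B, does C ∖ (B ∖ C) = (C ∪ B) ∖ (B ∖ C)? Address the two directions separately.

(⊆) Let x ∈ C ∖ (B ∖ C). Then either x ∈ C and x ∉ B; or x ∈ C ∩ B. In each case x ∈ (C ∪ B) ∖ (B ∖ C), so C ∖ (B ∖ C) ⊆ (C ∪ B) ∖ (B ∖ C).

(⊇) Let x ∈ (C ∪ B) ∖ (B ∖ C). Then either x ∈ C and x ∉ B; or x ∈ C ∩ B. In each case x ∈ C ∖ (B ∖ C), so (C ∪ B) ∖ (B ∖ C) ⊆ C ∖ (B ∖ C).

Both inclusions hold; the sets are equal.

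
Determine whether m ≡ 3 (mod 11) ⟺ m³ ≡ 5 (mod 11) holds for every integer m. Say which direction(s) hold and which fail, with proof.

[⇐] For the converse, argue contrapositively. If m ≢ 3 (mod 11), then m is congruent to one of 0, 1, 2, 4, 5, 6, 7, 8, 9, 10 modulo 11, and these give m³ ≡ 0, 1, 8, 9, 4, 7, 2, 6, 3, 10 respectively — never 5.

[⇒] Suppose m ≡ 3 (mod 11). Write m = 11j + 3. Then (11j + 3)³ = 1331j³ + 1089j² + 297j + 27 = 11(121j³ + 99j² + 27j + 2) + 5, so m³ ≡ 5 (mod 11).

The biconditional holds.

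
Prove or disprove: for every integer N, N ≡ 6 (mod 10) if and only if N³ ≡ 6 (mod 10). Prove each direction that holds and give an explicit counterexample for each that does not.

Converse. For the converse, argue contrapositively. If N ≢ 6 (mod 10), then N is congruent to one of 0, 1, 2, 3, 4, 5, 7, 8, 9 modulo 10, and these give N³ ≡ 0, 1, 8, 7, 4, 5, 3, 2, 9 respectively — never 6.

Forward direction. Suppose N ≡ 6 (mod 10). Write N = 10j + 6. Then (10j + 6)³ = 1000j³ + 1800j² + 1080j + 216 = 10(100j³ + 180j² + 108j + 21) + 6, so N³ ≡ 6 (mod 10).

Both directions hold.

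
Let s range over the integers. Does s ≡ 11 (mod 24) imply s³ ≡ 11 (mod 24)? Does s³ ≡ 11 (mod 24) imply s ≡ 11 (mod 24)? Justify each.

(→) Suppose s ≡ 11 (mod 24). Write s = 24j + 11. Then (24j + 11)³ = 13824j³ + 19008j² + 8712j + 1331 = 24(576j³ + 792j² + 363j + 55) + 11, so s³ ≡ 11 (mod 24).

(←) Conversely, suppose s³ ≡ 11 (mod 24). The only residue r in {0, …, 23} with r³ ≡ 11 (mod 24) is r = 11, so s ≡ 11 (mod 24).

Both implications hold.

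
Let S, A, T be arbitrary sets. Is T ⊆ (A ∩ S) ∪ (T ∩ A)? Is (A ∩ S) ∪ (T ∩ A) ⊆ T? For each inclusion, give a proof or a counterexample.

Both inclusions fail.

(⟹) This inclusion fails. Take S = ∅, A = ∅, T = {1}; then 1 ∈ T but 1 ∉ (A ∩ S) ∪ (T ∩ A).

(⟸) This inclusion fails. Take S = {1}, A = {1}, T = ∅; then 1 ∈ (A ∩ S) ∪ (T ∩ A) but 1 ∉ T.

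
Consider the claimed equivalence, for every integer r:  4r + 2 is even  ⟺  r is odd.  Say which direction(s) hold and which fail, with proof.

(←) Suppose r is odd. Since 4 is even, 4r is even for every r, so 4r + 2 has the same parity as 2, which is even. Hence 4r + 2 is even.

(→) This fails: take r = 0. Then 4r + 2 = 2, which is even, yet r = 0 is even, not odd.

Not equivalent: only (⇐) holds.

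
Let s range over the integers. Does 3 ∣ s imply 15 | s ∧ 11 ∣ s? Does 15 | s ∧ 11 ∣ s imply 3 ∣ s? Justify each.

(⟹) This fails: take s = 3. Certainly 3 ∣ 3, but 15 ∤ 3.

(⟸) Suppose 15 ∣ s and 11 ∣ s. Any common multiple of 15 and 11 is a multiple of their lcm; here gcd(15, 11) = 1, so lcm(15, 11) = 15·11 = 165, so 165 ∣ s. Since 3 ∣ 165, it follows that 3 ∣ s.

Only the converse holds.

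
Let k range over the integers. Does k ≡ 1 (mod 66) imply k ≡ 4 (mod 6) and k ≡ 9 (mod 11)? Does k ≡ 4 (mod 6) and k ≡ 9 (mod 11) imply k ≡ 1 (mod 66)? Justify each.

Neither implication holds.

(⟹) This fails: k = 1 gives 1 ≡ 1 (mod 66) but 1 ≡ 1 (mod 6), so the conjunction on the right does not hold.

(⟸) This fails: k = 64 satisfies both congruences on the right (64 ≡ 4 mod 6 and 64 ≡ 9 mod 11) yet 64 ≡ 64 (mod 66), not 1.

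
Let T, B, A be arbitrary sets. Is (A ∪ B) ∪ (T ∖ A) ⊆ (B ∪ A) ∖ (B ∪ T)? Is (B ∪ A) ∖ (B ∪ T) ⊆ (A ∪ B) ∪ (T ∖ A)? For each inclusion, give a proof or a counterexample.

Forward inclusion. This inclusion fails. Take T = {1}, B = ∅, A = ∅; then 1 ∈ (A ∪ B) ∪ (T ∖ A) but 1 ∉ (B ∪ A) ∖ (B ∪ T).

Reverse inclusion. Let x ∈ (B ∪ A) ∖ (B ∪ T). Then x ∈ A and x ∉ T, B, from which x ∈ (A ∪ B) ∪ (T ∖ A).

Only the reverse inclusion holds.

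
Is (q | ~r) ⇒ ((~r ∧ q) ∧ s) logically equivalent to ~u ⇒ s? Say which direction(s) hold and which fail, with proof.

Neither implication holds.

[⇒] This fails. Under q = F, s = F, r = T, u = F, the left side is true but the right side is false.

[⇐] This fails. Under q = F, s = T, r = F, u = F, the left side is false but the right side is true.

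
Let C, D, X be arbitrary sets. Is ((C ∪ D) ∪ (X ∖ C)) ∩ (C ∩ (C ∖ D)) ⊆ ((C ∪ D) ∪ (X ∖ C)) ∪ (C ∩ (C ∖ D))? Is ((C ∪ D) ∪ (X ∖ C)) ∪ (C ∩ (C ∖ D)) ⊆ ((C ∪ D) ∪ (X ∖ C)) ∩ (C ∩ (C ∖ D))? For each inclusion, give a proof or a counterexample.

(⊇) This inclusion fails. Take C = ∅, D = {1}, X = ∅; then 1 ∈ ((C ∪ D) ∪ (X ∖ C)) ∪ (C ∩ (C ∖ D)) but 1 ∉ ((C ∪ D) ∪ (X ∖ C)) ∩ (C ∩ (C ∖ D)).

(⊆) Let x ∈ ((C ∪ D) ∪ (X ∖ C)) ∩ (C ∩ (C ∖ D)). Then either x ∈ C and x ∉ D, X; or x ∈ C ∩ X and x ∉ D. In each case x ∈ ((C ∪ D) ∪ (X ∖ C)) ∪ (C ∩ (C ∖ D)), so ((C ∪ D) ∪ (X ∖ C)) ∩ (C ∩ (C ∖ D)) ⊆ ((C ∪ D) ∪ (X ∖ C)) ∪ (C ∩ (C ∖ D)).

(⊆) holds; (⊇) fails.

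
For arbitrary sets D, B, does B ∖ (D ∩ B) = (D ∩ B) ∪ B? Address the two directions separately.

(⟹) Let x ∈ B ∖ (D ∩ B). Then x ∈ B and x ∉ D, from which x ∈ (D ∩ B) ∪ B.

(⟸) This inclusion fails. Take D = {1}, B = {1}; then 1 ∈ (D ∩ B) ∪ B but 1 ∉ B ∖ (D ∩ B).

The sets are not equal: only the forward inclusion holds.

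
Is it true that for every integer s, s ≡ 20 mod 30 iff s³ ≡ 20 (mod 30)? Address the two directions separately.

The biconditional holds.

(→) Suppose s ≡ 20 mod 30. Write s = 30j + 20. Then (30j + 20)³ = 27000j³ + 54000j² + 36000j + 8000 = 30(900j³ + 1800j² + 1200j + 266) + 20, so s³ ≡ 20 (mod 30).

(←) Conversely, suppose s³ ≡ 20 (mod 30). The only residue r in {0, …, 29} with r³ ≡ 20 (mod 30) is r = 20, so s ≡ 20 (mod 30).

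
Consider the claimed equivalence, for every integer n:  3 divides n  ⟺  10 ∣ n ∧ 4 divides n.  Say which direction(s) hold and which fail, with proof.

(→) This fails: take n = 3. Certainly 3 ∣ 3, but 10 ∤ 3.

(←) This fails: take n = 20. Both 10 ∣ 20 and 4 ∣ 20, yet 20 is not a multiple of 3 (since 20 = 6·3 + 2), so 3 ∤ 20.

Both directions fail.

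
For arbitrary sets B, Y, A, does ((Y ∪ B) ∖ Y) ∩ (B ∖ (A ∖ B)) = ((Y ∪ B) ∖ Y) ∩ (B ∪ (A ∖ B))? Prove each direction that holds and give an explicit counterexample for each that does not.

(⟹) Let x ∈ ((Y ∪ B) ∖ Y) ∩ (B ∖ (A ∖ B)). Then either x ∈ B and x ∉ Y, A; or x ∈ B ∩ A and x ∉ Y. In each case x ∈ ((Y ∪ B) ∖ Y) ∩ (B ∪ (A ∖ B)), so ((Y ∪ B) ∖ Y) ∩ (B ∖ (A ∖ B)) ⊆ ((Y ∪ B) ∖ Y) ∩ (B ∪ (A ∖ B)).

(⟸) Let x ∈ ((Y ∪ B) ∖ Y) ∩ (B ∪ (A ∖ B)). Then either x ∈ B and x ∉ Y, A; or x ∈ B ∩ A and x ∉ Y. In each case x ∈ ((Y ∪ B) ∖ Y) ∩ (B ∖ (A ∖ B)), so ((Y ∪ B) ∖ Y) ∩ (B ∪ (A ∖ B)) ⊆ ((Y ∪ B) ∖ Y) ∩ (B ∖ (A ∖ B)).

The two sets are equal.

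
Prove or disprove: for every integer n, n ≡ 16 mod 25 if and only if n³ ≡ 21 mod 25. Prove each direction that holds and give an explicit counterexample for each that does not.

Equivalent; both directions hold.

[⇒] Suppose n ≡ 16 mod 25. Write n = 25j + 16. Then (25j + 16)³ = 15625j³ + 30000j² + 19200j + 4096 = 25(625j³ + 1200j² + 768j + 163) + 21, so n³ ≡ 21 (mod 25).

[⇐] Conversely, suppose n³ ≡ 21 (mod 25). The only residue r in {0, …, 24} with r³ ≡ 21 (mod 25) is r = 16, so n ≡ 16 (mod 25).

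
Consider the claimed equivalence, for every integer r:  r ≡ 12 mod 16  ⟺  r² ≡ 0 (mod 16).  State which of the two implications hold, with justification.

Only the forward direction holds.

Forward direction. Suppose r ≡ 12 mod 16. Write r = 16j + 12. Then (16j + 12)² = 256j² + 384j + 144 = 16(16j² + 24j + 9) + 0, so r² ≡ 0 (mod 16).

Converse. This fails: take r = 0. Then 0² = 0 ≡ 0 (mod 16), yet 0 ≡ 0 (mod 16), not 12.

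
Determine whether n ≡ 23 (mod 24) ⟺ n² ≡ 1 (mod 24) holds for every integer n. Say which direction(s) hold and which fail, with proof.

[⇒] Suppose n ≡ 23 (mod 24). Write n = 24j + 23. Then (24j + 23)² = 576j² + 1104j + 529 = 24(24j² + 46j + 22) + 1, so n² ≡ 1 (mod 24).

[⇐] This fails: take n = 1. Then 1² = 1 ≡ 1 (mod 24), yet 1 ≡ 1 (mod 24), not 23.

(⇒) holds; (⇐) fails.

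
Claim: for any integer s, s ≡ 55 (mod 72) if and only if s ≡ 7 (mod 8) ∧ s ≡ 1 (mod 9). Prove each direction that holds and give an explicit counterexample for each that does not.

(⟹) Suppose s ≡ 55 (mod 72); write s = 72j + 55. Since 8 ∣ 72, reducing mod 8 gives s ≡ 55 ≡ 7 (mod 8); since 9 ∣ 72, reducing mod 9 gives s ≡ 55 ≡ 1 (mod 9).

(⟸) Conversely, if s ≡ 7 (mod 8) and s ≡ 1 (mod 9), then by the Chinese remainder theorem s ≡ 55 (mod 72). This is exactly s ≡ 55 (mod 72).

Both directions hold.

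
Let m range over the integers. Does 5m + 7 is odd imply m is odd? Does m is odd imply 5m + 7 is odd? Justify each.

[⇒] This fails: m = 0 gives 5m + 7 = 7, which is odd, but 0 is even, not odd.

[⇐] This also fails: m = 1 is odd, but 5m + 7 = 12 is even, not odd.

Neither direction holds.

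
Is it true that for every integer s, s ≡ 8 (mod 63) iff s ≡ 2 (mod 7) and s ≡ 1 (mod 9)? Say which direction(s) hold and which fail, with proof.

Both directions fail.

[⇒] This fails: s = 8 gives 8 ≡ 8 (mod 63) but 8 ≡ 1 (mod 7), so the conjunction on the right does not hold.

[⇐] This fails: s = 37 satisfies both congruences on the right (37 ≡ 2 mod 7 and 37 ≡ 1 mod 9) yet 37 ≡ 37 (mod 63), not 8.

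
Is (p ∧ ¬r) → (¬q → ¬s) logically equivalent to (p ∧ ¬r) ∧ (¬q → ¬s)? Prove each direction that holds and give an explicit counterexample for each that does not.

(⇒) fails; (⇐) holds.

Converse. Assume the antecedent. If q is true, (p ∧ ¬r) → (¬q → ¬s) reduces to true regardless of the other variables. If q is false, the antecedent forces (p = T, q = F, s = F, r = F), and (p ∧ ¬r) → (¬q → ¬s) holds there. Either way (p ∧ ¬r) → (¬q → ¬s) holds.

Forward direction. This fails. Under p = F, q = F, s = F, r = F, the left side is true but the right side is false.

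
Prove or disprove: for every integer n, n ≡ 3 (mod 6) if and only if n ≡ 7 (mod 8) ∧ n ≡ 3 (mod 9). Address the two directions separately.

Only the converse holds.

(⟹) This fails: n = 33 gives 33 ≡ 3 (mod 6) but 33 ≡ 1 (mod 8), so the conjunction on the right does not hold.

(⟸) Conversely, if n ≡ 7 (mod 8) and n ≡ 3 (mod 9), then by the Chinese remainder theorem n ≡ 39 (mod 72). Since 39 ≡ 3 (mod 6) and 6 ∣ 72, we get n ≡ 3 (mod 6).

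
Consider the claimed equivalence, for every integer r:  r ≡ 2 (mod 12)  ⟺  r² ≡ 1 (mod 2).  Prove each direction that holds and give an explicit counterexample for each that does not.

[⇒] This fails: take r = 2. Then 2 ≡ 2 (mod 12), but 2² = 4 ≡ 0 (mod 2), not 1.

[⇐] This fails: take r = 1. Then 1² = 1 ≡ 1 (mod 2), yet 1 ≡ 1 (mod 12), not 2.

(⇒) fails and (⇐) fails.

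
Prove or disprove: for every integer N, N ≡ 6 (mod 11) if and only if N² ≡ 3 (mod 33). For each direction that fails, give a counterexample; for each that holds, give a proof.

(→) This fails: take N = 17. Then 17 ≡ 6 (mod 11), but 17² = 289 ≡ 25 (mod 33), not 3.

(←) This fails: take N = 27. Then 27² = 729 ≡ 3 (mod 33), yet 27 ≡ 5 (mod 11), not 6.

Neither direction holds.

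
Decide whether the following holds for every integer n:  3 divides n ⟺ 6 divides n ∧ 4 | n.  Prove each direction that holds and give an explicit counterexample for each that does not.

(⟹) This fails: take n = 3. Certainly 3 ∣ 3, but 6 ∤ 3.

(⟸) Suppose 6 ∣ n and 4 ∣ n. Any common multiple of 6 and 4 is a multiple of their lcm; here lcm(6, 4) = 6·4/gcd(6, 4) = 24/2 = 12, so 12 ∣ n. Since 3 ∣ 12, it follows that 3 ∣ n.

Only the reverse direction holds.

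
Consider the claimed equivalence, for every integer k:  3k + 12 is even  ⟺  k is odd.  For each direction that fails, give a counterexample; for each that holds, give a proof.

(→) This fails: k = 6 gives 3k + 12 = 30, which is even, but 6 is even, not odd.

(←) This also fails: k = 1 is odd, but 3k + 12 = 15 is odd, not even.

Neither implication holds.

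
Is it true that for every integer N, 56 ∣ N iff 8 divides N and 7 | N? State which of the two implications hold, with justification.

Forward direction. If 56 ∣ N, write N = 56q. Since 56 = 7·8, N = 8·(7q), so 8 ∣ N; and since 56 = 8·7, N = 7·(8q), so 7 ∣ N.

Converse. Suppose 8 ∣ N and 7 ∣ N. Any common multiple of 8 and 7 is a multiple of their lcm; here gcd(8, 7) = 1, so lcm(8, 7) = 8·7 = 56, so 56 ∣ N.

Equivalent; both directions hold.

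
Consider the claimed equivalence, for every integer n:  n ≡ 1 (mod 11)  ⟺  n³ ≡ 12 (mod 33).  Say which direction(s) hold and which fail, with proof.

Forward direction. This fails: take n = 1. Then 1 ≡ 1 (mod 11), but 1³ = 1 ≡ 1 (mod 33), not 12.

Converse. The residues r modulo 33 with r³ ≡ 12 (mod 33) are exactly {12}, and each is ≡ 1 (mod 11).

The forward direction fails; the converse holds.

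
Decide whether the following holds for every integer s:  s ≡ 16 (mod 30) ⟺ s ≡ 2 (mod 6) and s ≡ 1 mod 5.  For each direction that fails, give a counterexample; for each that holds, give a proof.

Forward direction. This fails: s = 16 gives 16 ≡ 16 (mod 30) but 16 ≡ 4 (mod 6), so the conjunction on the right does not hold.

Converse. This fails: s = 26 satisfies both congruences on the right (26 ≡ 2 mod 6 and 26 ≡ 1 mod 5) yet 26 ≡ 26 (mod 30), not 16.

Both directions fail.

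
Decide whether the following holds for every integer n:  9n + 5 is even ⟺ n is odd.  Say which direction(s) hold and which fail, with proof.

Converse. Suppose n is odd; write n = 2j + 1. Then 9n + 5 = 9·(2j + 1) + 5 = 2·9j + 14, which is even.

Forward direction. Suppose 9n + 5 is even. Since 9 is odd, 9n and n have the same parity, so 9n + 5 ≡ n + 5 (mod 2). As 5 is odd, 9n + 5 is even exactly when n is odd. Thus n is odd.

Both implications hold.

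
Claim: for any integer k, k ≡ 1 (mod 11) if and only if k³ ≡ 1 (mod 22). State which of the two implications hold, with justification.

[⇐] The residues r modulo 22 with r³ ≡ 1 (mod 22) are exactly {1}, and each is ≡ 1 (mod 11).

[⇒] This fails: take k = 12. Then 12 ≡ 1 (mod 11), but 12³ = 1728 ≡ 12 (mod 22), not 1.

(⇒) fails; (⇐) holds.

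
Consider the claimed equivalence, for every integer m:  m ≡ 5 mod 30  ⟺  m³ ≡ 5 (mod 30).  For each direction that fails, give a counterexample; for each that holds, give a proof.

(⇒) Suppose m ≡ 5 mod 30. Write m = 30j + 5. Then (30j + 5)³ = 27000j³ + 13500j² + 2250j + 125 = 30(900j³ + 450j² + 75j + 4) + 5, so m³ ≡ 5 (mod 30).

(⇐) Conversely, suppose m³ ≡ 5 (mod 30). The only residue r in {0, …, 29} with r³ ≡ 5 (mod 30) is r = 5, so m ≡ 5 (mod 30).

Both implications hold.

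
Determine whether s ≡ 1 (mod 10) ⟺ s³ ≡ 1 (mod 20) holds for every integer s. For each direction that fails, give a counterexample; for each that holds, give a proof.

Only the converse holds.

(⇒) This fails: take s = 11. Then 11 ≡ 1 (mod 10), but 11³ = 1331 ≡ 11 (mod 20), not 1.

(⇐) Conversely, the residues r modulo 20 with r³ ≡ 1 (mod 20) are exactly {1}, and each is ≡ 1 (mod 10).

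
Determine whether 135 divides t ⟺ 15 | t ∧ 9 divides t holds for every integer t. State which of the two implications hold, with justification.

Converse. This fails: take t = 45. Both 15 ∣ 45 and 9 ∣ 45, yet 45 is not a multiple of 135 (since 45 = 0·135 + 45), so 135 ∤ 45.

Forward direction. If 135 ∣ t, write t = 135q. Since 135 = 9·15, t = 15·(9q), so 15 ∣ t; and since 135 = 15·9, t = 9·(15q), so 9 ∣ t.

The forward direction holds; the converse fails.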